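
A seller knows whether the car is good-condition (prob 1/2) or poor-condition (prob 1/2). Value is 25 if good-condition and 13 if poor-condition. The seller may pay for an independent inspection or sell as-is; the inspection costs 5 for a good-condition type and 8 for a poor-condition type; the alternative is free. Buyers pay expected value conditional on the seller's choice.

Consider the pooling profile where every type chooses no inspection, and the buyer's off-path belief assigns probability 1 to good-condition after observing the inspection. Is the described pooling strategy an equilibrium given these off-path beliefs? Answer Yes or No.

On path, the buyer holds the prior and pays 1/2·25 + 1/2·13 = 19. Off path (the inspection), believing good-condition, it pays 25.
good-condition: no inspection nets 19; the inspection nets 25 − 5 = 20. good-condition would deviate.
poor-condition: no inspection nets 19; the inspection nets 25 − 8 = 17. poor-condition stays.
A type deviates, so pooling fails.

No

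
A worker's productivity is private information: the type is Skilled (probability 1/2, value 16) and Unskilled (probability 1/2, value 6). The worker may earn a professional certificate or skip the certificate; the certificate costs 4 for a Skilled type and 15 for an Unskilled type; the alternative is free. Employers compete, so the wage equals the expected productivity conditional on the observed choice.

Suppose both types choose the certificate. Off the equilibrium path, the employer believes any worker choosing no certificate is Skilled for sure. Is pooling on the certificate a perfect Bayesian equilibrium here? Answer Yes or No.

No

On path, the employer holds the prior and pays 1/2·16 + 1/2·6 = 11. Off path (no certificate), believing Skilled, it pays 16.
Skilled: the certificate nets 11 − 4 = 7; no certificate nets 16. Skilled would deviate.
Unskilled: the certificate nets 11 − 15 = -4; no certificate nets 16. Unskilled would deviate.
A type deviates, so pooling fails.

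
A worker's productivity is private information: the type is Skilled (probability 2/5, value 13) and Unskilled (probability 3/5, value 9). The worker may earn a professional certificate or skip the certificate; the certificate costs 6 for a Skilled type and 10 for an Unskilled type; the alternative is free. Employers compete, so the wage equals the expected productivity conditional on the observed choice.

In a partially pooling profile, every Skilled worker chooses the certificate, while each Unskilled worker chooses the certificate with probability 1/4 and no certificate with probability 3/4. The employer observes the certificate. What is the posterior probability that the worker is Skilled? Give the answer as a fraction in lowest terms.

P(the certificate) = (2/5)·1 + (3/5)·(1/4) = 11/20.
By Bayes' rule, P(Skilled | the certificate) = (2/5) / (11/20) = 8/11.

8/11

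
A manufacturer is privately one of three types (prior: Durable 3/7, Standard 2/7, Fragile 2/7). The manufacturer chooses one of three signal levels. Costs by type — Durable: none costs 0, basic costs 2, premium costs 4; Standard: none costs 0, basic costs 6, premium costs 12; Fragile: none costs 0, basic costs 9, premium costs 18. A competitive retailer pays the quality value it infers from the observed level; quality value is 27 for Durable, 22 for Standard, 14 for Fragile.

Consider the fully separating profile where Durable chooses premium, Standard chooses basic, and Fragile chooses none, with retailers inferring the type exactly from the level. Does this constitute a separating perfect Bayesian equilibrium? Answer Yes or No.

Yes

Separating prices: premium → 27, basic → 22, none → 14.
Durable (assigned premium): none: 14 − 0 = 14; basic: 22 − 2 = 20; premium: 27 − 4 = 23. Durable stays.
Standard (assigned basic): none: 14 − 0 = 14; basic: 22 − 6 = 16; premium: 27 − 12 = 15. Standard stays.
Fragile (assigned none): none: 14 − 0 = 14; basic: 22 − 9 = 13; premium: 27 − 18 = 9. Fragile stays.
Every type prefers its assigned level; separation holds.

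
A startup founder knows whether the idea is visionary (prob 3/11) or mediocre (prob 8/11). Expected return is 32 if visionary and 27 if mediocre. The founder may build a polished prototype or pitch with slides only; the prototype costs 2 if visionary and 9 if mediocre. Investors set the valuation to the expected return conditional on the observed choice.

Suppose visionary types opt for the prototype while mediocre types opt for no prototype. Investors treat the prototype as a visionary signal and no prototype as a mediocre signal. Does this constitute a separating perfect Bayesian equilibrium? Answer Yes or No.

Yes

Under these beliefs, the prototype earns valuation 32 and no prototype earns valuation 27.
visionary: the prototype nets 32 − 2 = 30; no prototype nets 27. visionary prefers the prototype.
mediocre: the prototype nets 32 − 9 = 23; no prototype nets 27. mediocre prefers no prototype.
Neither type deviates, so the separating profile is an equilibrium.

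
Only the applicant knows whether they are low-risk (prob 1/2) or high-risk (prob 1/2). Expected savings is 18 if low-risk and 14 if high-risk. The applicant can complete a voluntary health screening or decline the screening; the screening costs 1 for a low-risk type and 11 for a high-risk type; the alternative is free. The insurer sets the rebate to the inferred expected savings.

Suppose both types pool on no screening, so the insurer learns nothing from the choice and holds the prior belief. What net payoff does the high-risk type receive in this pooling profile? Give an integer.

16

Pooled rebate = 1/2·18 + 1/2·14 = 16.
high-risk pays no cost for no screening, so net payoff = 16.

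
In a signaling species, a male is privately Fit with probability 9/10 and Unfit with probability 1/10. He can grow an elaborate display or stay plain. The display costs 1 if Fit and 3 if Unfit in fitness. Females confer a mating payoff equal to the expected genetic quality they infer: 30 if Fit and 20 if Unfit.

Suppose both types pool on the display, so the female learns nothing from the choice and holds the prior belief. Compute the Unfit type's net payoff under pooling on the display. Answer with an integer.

Pooled mating payoff = 9/10·30 + 1/10·20 = 29.
Unfit pays cost 3 for the display, so net payoff = 29 − 3 = 26.

26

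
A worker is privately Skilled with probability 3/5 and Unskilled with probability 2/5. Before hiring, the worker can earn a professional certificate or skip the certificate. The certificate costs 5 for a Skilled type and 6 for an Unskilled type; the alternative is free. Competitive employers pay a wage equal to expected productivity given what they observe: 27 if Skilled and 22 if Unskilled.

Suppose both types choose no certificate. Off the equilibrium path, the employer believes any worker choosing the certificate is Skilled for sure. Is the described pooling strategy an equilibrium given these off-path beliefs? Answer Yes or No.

Yes

On path, the employer holds the prior and pays 3/5·27 + 2/5·22 = 25. Off path (the certificate), believing Skilled, it pays 27.
Skilled: no certificate nets 25; the certificate nets 27 − 5 = 22. Skilled stays.
Unskilled: no certificate nets 25; the certificate nets 27 − 6 = 21. Unskilled stays.
No type deviates, so pooling is sustained.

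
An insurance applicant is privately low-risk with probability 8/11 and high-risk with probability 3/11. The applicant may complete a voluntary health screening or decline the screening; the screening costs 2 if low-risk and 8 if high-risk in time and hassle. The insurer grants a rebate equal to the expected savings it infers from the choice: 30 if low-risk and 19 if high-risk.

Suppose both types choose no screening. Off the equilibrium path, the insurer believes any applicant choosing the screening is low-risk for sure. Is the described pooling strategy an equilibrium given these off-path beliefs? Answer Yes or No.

On path, the insurer holds the prior and pays 8/11·30 + 3/11·19 = 27. Off path (the screening), believing low-risk, it pays 30.
low-risk: no screening nets 27; the screening nets 30 − 2 = 28. low-risk would deviate.
high-risk: no screening nets 27; the screening nets 30 − 8 = 22. high-risk stays.
A type deviates, so pooling fails.

No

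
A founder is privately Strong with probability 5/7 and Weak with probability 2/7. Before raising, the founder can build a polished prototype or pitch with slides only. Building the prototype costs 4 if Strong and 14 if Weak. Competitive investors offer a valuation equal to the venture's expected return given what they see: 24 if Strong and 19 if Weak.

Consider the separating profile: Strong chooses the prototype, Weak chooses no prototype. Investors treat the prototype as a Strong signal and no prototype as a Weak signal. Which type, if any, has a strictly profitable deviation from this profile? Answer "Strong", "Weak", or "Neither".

Neither

The prototype pays 24; no prototype pays 19.
Strong: assigned the prototype, nets 24 − 4 = 20; deviating to no prototype nets 19.
Weak: assigned no prototype, nets 19; deviating to the prototype nets 24 − 14 = 10.
Both types strictly prefer their assigned action; no profitable deviation.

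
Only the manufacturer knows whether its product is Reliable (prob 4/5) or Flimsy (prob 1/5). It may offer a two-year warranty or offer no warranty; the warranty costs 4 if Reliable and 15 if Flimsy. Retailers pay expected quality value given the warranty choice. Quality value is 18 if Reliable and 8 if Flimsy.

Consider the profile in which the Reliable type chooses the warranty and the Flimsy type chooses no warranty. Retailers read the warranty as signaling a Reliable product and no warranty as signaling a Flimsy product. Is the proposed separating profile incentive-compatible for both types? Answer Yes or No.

Yes

Under these beliefs, the warranty earns price 18 and no warranty earns price 8.
Reliable: the warranty nets 18 − 4 = 14; no warranty nets 8. Reliable prefers the warranty.
Flimsy: the warranty nets 18 − 15 = 3; no warranty nets 8. Flimsy prefers no warranty.
Neither type deviates, so the separating profile is an equilibrium.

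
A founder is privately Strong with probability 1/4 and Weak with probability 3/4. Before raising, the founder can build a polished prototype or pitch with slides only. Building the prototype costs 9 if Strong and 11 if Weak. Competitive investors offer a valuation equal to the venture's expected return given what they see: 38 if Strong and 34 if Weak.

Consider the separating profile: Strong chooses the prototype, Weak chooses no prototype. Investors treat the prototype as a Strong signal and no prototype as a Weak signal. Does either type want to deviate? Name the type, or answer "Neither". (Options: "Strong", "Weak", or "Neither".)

Strong

The prototype pays 38; no prototype pays 34.
Strong: assigned the prototype, nets 38 − 9 = 29; deviating to no prototype nets 34.
Weak: assigned no prototype, nets 34; deviating to the prototype nets 38 − 11 = 27.
The Strong type gains 5 by deviating.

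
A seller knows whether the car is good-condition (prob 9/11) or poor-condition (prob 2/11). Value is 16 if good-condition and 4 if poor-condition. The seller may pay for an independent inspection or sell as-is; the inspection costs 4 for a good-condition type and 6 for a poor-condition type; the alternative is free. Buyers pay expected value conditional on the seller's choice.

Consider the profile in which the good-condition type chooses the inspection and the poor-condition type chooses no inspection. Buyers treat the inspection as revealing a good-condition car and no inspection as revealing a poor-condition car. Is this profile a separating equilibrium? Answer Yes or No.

Under these beliefs, the inspection earns price 16 and no inspection earns price 4.
good-condition: the inspection nets 16 − 4 = 12; no inspection nets 4. good-condition prefers the inspection.
poor-condition: the inspection nets 16 − 6 = 10; no inspection nets 4. poor-condition would deviate to the inspection.
poor-condition has a profitable deviation, so the profile is not an equilibrium.

No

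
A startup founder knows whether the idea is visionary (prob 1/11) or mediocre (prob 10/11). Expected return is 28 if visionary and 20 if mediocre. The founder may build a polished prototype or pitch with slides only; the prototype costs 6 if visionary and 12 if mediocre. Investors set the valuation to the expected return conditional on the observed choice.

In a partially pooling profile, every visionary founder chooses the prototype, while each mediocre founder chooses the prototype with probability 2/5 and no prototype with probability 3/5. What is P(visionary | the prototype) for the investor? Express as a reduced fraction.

P(the prototype) = (1/11)·1 + (10/11)·(2/5) = 5/11.
By Bayes' rule, P(visionary | the prototype) = (1/11) / (5/11) = 1/5.

1/5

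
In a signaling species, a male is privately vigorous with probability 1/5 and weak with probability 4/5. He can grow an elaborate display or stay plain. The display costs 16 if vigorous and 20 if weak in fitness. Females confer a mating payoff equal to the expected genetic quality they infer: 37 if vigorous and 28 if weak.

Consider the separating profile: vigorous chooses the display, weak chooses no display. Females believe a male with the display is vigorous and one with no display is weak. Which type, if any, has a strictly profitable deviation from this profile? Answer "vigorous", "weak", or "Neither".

The display pays 37; no display pays 28.
vigorous: assigned the display, nets 37 − 16 = 21; deviating to no display nets 28.
weak: assigned no display, nets 28; deviating to the display nets 37 − 20 = 17.
The vigorous type gains 7 by deviating.

vigorous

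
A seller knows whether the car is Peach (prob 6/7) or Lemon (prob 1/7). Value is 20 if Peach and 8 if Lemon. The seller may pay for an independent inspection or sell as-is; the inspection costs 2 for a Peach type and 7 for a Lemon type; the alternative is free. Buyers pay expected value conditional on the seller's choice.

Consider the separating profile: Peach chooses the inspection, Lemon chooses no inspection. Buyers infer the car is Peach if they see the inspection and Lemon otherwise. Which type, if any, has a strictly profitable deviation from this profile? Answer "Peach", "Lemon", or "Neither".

The inspection pays 20; no inspection pays 8.
Peach: assigned the inspection, nets 20 − 2 = 18; deviating to no inspection nets 8.
Lemon: assigned no inspection, nets 8; deviating to the inspection nets 20 − 7 = 13.
The Lemon type gains 5 by deviating.

Lemon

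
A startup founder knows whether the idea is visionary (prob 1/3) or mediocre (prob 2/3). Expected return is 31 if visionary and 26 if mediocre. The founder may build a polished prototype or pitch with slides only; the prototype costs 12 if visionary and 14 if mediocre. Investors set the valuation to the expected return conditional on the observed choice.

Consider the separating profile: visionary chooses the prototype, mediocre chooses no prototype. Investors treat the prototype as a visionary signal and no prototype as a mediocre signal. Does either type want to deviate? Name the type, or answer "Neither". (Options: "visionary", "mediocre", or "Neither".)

The prototype pays 31; no prototype pays 26.
visionary: assigned the prototype, nets 31 − 12 = 19; deviating to no prototype nets 26.
mediocre: assigned no prototype, nets 26; deviating to the prototype nets 31 − 14 = 17.
The visionary type gains 7 by deviating.

visionary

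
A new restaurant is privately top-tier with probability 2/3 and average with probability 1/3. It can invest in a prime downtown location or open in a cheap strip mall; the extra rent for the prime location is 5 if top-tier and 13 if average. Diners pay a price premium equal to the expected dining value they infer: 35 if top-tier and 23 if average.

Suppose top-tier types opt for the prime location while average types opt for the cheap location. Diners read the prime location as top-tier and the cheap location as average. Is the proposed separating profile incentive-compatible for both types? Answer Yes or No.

Yes

Under these beliefs, the prime location earns price premium 35 and the cheap location earns price premium 23.
top-tier: the prime location nets 35 − 5 = 30; the cheap location nets 23. top-tier prefers the prime location.
average: the prime location nets 35 − 13 = 22; the cheap location nets 23. average prefers the cheap location.
Neither type deviates, so the separating profile is an equilibrium.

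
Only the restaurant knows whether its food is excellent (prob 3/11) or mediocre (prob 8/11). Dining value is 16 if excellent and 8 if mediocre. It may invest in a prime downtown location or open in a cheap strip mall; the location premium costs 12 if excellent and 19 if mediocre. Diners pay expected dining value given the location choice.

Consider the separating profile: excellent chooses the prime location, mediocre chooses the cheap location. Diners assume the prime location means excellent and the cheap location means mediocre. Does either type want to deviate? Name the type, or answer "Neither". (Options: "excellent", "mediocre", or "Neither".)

The prime location pays 16; the cheap location pays 8.
excellent: assigned the prime location, nets 16 − 12 = 4; deviating to the cheap location nets 8.
mediocre: assigned the cheap location, nets 8; deviating to the prime location nets 16 − 19 = -3.
The excellent type gains 4 by deviating.

excellent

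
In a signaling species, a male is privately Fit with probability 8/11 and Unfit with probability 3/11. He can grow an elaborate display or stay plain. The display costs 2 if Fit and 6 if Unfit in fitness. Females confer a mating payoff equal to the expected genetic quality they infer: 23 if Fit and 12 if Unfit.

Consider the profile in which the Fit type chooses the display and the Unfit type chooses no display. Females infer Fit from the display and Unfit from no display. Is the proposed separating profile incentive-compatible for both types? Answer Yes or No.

Under these beliefs, the display earns mating payoff 23 and no display earns mating payoff 12.
Fit: the display nets 23 − 2 = 21; no display nets 12. Fit prefers the display.
Unfit: the display nets 23 − 6 = 17; no display nets 12. Unfit would deviate to the display.
Unfit has a profitable deviation, so the profile is not an equilibrium.

No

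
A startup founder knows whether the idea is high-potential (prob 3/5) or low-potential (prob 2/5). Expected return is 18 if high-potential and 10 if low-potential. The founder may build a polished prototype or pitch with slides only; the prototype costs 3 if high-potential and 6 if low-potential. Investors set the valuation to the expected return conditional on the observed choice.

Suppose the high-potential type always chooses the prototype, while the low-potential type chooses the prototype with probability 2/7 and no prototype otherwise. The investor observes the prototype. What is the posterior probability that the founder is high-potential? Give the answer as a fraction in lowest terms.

P(the prototype) = (3/5)·1 + (2/5)·(2/7) = 5/7.
By Bayes' rule, P(high-potential | the prototype) = (3/5) / (5/7) = 21/25.

21/25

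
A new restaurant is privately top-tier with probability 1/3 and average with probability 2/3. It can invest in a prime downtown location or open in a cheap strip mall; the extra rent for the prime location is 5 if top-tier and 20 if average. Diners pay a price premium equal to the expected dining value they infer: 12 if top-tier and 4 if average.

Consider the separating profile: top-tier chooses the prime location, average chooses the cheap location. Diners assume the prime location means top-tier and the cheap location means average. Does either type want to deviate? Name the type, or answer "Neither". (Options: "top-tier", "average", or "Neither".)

The prime location pays 12; the cheap location pays 4.
top-tier: assigned the prime location, nets 12 − 5 = 7; deviating to the cheap location nets 4.
average: assigned the cheap location, nets 4; deviating to the prime location nets 12 − 20 = -8.
Both types strictly prefer their assigned action; no profitable deviation.

Neither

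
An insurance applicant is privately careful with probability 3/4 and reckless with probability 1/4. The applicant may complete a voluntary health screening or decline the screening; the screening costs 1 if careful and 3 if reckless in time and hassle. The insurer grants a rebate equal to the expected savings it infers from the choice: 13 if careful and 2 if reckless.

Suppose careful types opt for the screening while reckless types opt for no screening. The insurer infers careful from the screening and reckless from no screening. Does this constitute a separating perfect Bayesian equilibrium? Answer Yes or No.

No

Under these beliefs, the screening earns rebate 13 and no screening earns rebate 2.
careful: the screening nets 13 − 1 = 12; no screening nets 2. careful prefers the screening.
reckless: the screening nets 13 − 3 = 10; no screening nets 2. reckless would deviate to the screening.
reckless has a profitable deviation, so the profile is not an equilibrium.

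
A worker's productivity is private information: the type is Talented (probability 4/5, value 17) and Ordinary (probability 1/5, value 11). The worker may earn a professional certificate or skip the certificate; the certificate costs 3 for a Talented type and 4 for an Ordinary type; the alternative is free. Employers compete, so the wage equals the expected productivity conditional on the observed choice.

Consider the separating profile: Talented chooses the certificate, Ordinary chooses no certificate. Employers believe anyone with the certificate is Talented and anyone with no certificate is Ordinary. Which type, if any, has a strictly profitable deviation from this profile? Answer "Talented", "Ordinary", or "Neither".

The certificate pays 17; no certificate pays 11.
Talented: assigned the certificate, nets 17 − 3 = 14; deviating to no certificate nets 11.
Ordinary: assigned no certificate, nets 11; deviating to the certificate nets 17 − 4 = 13.
The Ordinary type gains 2 by deviating.

Ordinary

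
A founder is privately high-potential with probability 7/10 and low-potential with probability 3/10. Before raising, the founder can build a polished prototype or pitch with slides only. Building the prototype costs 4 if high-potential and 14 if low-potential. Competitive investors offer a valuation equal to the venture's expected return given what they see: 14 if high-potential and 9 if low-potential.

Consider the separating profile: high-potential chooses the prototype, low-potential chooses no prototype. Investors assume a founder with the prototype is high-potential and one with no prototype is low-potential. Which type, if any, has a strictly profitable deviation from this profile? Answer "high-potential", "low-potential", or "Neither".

The prototype pays 14; no prototype pays 9.
high-potential: assigned the prototype, nets 14 − 4 = 10; deviating to no prototype nets 9.
low-potential: assigned no prototype, nets 9; deviating to the prototype nets 14 − 14 = 0.
Both types strictly prefer their assigned action; no profitable deviation.

Neither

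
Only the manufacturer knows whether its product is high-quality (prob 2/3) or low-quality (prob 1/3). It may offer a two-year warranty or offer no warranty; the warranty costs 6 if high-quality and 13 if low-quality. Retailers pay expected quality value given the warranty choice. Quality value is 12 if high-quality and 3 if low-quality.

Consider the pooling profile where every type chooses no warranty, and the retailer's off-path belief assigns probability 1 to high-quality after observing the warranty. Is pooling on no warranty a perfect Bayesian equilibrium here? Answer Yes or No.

Yes

On path, the retailer holds the prior and pays 2/3·12 + 1/3·3 = 9. Off path (the warranty), believing high-quality, it pays 12.
high-quality: no warranty nets 9; the warranty nets 12 − 6 = 6. high-quality stays.
low-quality: no warranty nets 9; the warranty nets 12 − 13 = -1. low-quality stays.
No type deviates, so pooling is sustained.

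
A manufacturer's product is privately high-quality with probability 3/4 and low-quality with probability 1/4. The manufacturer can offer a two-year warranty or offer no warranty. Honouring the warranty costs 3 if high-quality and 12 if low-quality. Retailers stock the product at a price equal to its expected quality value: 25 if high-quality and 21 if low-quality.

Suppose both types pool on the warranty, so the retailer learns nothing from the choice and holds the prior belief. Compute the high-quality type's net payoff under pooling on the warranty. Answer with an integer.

Pooled price = 3/4·25 + 1/4·21 = 24.
high-quality pays cost 3 for the warranty, so net payoff = 24 − 3 = 21.

21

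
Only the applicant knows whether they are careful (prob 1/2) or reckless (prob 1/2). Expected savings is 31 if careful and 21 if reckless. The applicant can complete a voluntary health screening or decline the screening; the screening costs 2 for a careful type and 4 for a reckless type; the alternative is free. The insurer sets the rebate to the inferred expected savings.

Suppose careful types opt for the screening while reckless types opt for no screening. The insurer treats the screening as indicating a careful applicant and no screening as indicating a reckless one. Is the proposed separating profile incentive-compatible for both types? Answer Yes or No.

Under these beliefs, the screening earns rebate 31 and no screening earns rebate 21.
careful: the screening nets 31 − 2 = 29; no screening nets 21. careful prefers the screening.
reckless: the screening nets 31 − 4 = 27; no screening nets 21. reckless would deviate to the screening.
reckless has a profitable deviation, so the profile is not an equilibrium.

No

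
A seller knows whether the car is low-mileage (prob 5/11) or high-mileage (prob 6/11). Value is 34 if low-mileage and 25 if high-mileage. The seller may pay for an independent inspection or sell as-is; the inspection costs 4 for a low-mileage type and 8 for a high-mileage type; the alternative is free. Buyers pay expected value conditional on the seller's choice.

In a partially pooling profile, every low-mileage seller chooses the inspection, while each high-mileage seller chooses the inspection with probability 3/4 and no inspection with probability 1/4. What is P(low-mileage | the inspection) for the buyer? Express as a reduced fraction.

P(the inspection) = (5/11)·1 + (6/11)·(3/4) = 19/22.
By Bayes' rule, P(low-mileage | the inspection) = (5/11) / (19/22) = 10/19.

10/19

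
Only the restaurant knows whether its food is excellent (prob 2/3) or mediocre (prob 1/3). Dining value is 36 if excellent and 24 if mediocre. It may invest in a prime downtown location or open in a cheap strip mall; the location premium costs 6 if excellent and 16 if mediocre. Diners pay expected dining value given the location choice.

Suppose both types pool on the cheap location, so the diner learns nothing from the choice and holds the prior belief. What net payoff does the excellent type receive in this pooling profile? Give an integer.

32

Pooled price premium = 2/3·36 + 1/3·24 = 32.
excellent pays no cost for the cheap location, so net payoff = 32.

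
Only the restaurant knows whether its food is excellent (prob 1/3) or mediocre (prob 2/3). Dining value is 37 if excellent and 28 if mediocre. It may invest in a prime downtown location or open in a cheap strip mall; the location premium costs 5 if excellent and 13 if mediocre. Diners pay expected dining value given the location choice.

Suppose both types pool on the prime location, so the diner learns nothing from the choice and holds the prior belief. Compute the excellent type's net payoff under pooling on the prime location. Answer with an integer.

Pooled price premium = 1/3·37 + 2/3·28 = 31.
excellent pays cost 5 for the prime location, so net payoff = 31 − 5 = 26.

26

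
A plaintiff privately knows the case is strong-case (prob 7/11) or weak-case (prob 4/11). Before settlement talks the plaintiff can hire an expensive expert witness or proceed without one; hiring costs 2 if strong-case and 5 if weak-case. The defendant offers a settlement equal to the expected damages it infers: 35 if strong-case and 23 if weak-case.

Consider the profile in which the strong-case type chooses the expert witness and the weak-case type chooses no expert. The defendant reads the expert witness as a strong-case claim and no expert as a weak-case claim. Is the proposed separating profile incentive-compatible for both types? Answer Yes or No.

Under these beliefs, the expert witness earns settlement 35 and no expert earns settlement 23.
strong-case: the expert witness nets 35 − 2 = 33; no expert nets 23. strong-case prefers the expert witness.
weak-case: the expert witness nets 35 − 5 = 30; no expert nets 23. weak-case would deviate to the expert witness.
weak-case has a profitable deviation, so the profile is not an equilibrium.

No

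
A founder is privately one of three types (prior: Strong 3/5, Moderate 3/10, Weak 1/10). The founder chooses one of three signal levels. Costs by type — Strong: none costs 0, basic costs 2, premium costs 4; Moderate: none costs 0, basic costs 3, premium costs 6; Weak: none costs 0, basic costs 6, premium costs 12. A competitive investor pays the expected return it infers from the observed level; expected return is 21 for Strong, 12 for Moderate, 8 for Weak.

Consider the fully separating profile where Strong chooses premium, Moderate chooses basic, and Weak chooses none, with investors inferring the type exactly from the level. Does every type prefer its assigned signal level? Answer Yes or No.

Separating valuations: premium → 21, basic → 12, none → 8.
Strong (assigned premium): none: 8 − 0 = 8; basic: 12 − 2 = 10; premium: 21 − 4 = 17. Strong stays.
Moderate (assigned basic): none: 8 − 0 = 8; basic: 12 − 3 = 9; premium: 21 − 6 = 15. Moderate prefers premium.
Weak (assigned none): none: 8 − 0 = 8; basic: 12 − 6 = 6; premium: 21 − 12 = 9. Weak prefers premium.
At least one type deviates; the separating profile fails.

No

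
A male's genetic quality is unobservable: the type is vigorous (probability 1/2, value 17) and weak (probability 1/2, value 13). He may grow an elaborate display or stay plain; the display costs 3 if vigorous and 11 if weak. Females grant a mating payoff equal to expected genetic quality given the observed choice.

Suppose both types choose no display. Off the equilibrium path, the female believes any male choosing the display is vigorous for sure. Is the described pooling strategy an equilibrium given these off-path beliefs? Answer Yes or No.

On path, the female holds the prior and pays 1/2·17 + 1/2·13 = 15. Off path (the display), believing vigorous, it pays 17.
vigorous: no display nets 15; the display nets 17 − 3 = 14. vigorous stays.
weak: no display nets 15; the display nets 17 − 11 = 6. weak stays.
No type deviates, so pooling is sustained.

Yes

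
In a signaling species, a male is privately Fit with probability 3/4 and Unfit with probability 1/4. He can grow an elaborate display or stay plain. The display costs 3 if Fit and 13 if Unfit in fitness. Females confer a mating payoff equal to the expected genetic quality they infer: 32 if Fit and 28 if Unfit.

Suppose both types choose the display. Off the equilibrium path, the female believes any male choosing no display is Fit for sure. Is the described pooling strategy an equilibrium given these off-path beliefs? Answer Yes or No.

On path, the female holds the prior and pays 3/4·32 + 1/4·28 = 31. Off path (no display), believing Fit, it pays 32.
Fit: the display nets 31 − 3 = 28; no display nets 32. Fit would deviate.
Unfit: the display nets 31 − 13 = 18; no display nets 32. Unfit would deviate.
A type deviates, so pooling fails.

No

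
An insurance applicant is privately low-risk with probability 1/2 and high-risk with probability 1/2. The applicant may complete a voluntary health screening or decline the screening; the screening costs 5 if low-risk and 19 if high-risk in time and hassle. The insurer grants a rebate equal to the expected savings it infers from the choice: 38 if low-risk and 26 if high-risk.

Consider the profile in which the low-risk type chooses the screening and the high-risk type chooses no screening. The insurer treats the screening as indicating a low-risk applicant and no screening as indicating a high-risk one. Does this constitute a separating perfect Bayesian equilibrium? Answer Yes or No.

Yes

Under these beliefs, the screening earns rebate 38 and no screening earns rebate 26.
low-risk: the screening nets 38 − 5 = 33; no screening nets 26. low-risk prefers the screening.
high-risk: the screening nets 38 − 19 = 19; no screening nets 26. high-risk prefers no screening.
Neither type deviates, so the separating profile is an equilibrium.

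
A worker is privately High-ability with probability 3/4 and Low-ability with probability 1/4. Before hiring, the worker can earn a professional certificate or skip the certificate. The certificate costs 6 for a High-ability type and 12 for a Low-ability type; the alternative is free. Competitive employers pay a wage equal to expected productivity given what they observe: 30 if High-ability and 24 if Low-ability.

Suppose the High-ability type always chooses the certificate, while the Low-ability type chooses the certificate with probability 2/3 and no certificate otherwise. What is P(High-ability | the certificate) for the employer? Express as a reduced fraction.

P(the certificate) = (3/4)·1 + (1/4)·(2/3) = 11/12.
By Bayes' rule, P(High-ability | the certificate) = (3/4) / (11/12) = 9/11.

9/11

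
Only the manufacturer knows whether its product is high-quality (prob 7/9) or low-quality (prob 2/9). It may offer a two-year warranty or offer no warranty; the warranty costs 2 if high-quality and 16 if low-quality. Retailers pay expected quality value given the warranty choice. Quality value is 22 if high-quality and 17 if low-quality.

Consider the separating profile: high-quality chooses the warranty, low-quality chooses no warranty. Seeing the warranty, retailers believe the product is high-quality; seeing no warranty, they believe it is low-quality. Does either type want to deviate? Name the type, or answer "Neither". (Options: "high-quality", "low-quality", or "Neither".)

The warranty pays 22; no warranty pays 17.
high-quality: assigned the warranty, nets 22 − 2 = 20; deviating to no warranty nets 17.
low-quality: assigned no warranty, nets 17; deviating to the warranty nets 22 − 16 = 6.
Both types strictly prefer their assigned action; no profitable deviation.

Neither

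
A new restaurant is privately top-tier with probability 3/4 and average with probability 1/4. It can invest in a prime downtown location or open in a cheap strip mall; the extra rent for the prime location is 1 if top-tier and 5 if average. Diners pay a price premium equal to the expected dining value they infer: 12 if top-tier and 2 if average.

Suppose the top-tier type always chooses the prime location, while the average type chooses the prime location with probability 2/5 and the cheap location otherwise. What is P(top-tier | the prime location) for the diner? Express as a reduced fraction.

P(the prime location) = (3/4)·1 + (1/4)·(2/5) = 17/20.
By Bayes' rule, P(top-tier | the prime location) = (3/4) / (17/20) = 15/17.

15/17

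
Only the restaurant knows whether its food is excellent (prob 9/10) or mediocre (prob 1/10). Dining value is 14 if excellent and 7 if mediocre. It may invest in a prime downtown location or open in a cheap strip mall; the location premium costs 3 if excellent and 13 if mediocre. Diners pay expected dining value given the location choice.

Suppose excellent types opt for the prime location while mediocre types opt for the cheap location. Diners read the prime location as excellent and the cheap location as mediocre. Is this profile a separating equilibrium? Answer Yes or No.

Yes

Under these beliefs, the prime location earns price premium 14 and the cheap location earns price premium 7.
excellent: the prime location nets 14 − 3 = 11; the cheap location nets 7. excellent prefers the prime location.
mediocre: the prime location nets 14 − 13 = 1; the cheap location nets 7. mediocre prefers the cheap location.
Neither type deviates, so the separating profile is an equilibrium.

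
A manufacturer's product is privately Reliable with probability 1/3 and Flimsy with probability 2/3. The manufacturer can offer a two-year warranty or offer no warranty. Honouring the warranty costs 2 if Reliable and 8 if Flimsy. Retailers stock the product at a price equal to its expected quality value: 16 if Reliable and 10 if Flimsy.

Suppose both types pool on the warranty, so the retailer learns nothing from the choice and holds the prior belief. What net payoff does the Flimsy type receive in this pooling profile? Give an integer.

4

Pooled price = 1/3·16 + 2/3·10 = 12.
Flimsy pays cost 8 for the warranty, so net payoff = 12 − 8 = 4.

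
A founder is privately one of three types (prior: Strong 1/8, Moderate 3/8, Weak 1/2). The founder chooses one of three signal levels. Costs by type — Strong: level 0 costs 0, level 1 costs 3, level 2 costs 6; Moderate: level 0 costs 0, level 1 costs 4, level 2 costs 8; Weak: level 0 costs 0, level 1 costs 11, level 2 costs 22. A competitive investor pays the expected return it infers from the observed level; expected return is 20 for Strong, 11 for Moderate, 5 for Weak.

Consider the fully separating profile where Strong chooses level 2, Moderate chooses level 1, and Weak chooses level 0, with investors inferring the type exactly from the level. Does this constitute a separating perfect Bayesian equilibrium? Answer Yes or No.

No

Separating valuations: level 2 → 20, level 1 → 11, level 0 → 5.
Strong (assigned level 2): level 0: 5 − 0 = 5; level 1: 11 − 3 = 8; level 2: 20 − 6 = 14. Strong stays.
Moderate (assigned level 1): level 0: 5 − 0 = 5; level 1: 11 − 4 = 7; level 2: 20 − 8 = 12. Moderate prefers level 2.
Weak (assigned level 0): level 0: 5 − 0 = 5; level 1: 11 − 11 = 0; level 2: 20 − 22 = -2. Weak stays.
At least one type deviates; the separating profile fails.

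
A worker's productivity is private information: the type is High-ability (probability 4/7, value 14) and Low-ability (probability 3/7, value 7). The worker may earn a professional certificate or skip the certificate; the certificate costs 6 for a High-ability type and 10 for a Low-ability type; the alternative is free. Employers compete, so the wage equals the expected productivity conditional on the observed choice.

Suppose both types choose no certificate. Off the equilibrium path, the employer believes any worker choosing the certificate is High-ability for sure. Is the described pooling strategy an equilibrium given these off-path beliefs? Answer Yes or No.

Yes

On path, the employer holds the prior and pays 4/7·14 + 3/7·7 = 11. Off path (the certificate), believing High-ability, it pays 14.
High-ability: no certificate nets 11; the certificate nets 14 − 6 = 8. High-ability stays.
Low-ability: no certificate nets 11; the certificate nets 14 − 10 = 4. Low-ability stays.
No type deviates, so pooling is sustained.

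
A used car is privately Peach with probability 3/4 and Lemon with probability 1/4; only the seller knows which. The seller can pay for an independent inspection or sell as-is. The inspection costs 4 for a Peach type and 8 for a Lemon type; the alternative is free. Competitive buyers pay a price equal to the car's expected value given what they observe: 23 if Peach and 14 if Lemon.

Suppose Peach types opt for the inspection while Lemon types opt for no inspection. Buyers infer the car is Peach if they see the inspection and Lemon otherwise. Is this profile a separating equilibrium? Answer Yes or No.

Under these beliefs, the inspection earns price 23 and no inspection earns price 14.
Peach: the inspection nets 23 − 4 = 19; no inspection nets 14. Peach prefers the inspection.
Lemon: the inspection nets 23 − 8 = 15; no inspection nets 14. Lemon would deviate to the inspection.
Lemon has a profitable deviation, so the profile is not an equilibrium.

No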